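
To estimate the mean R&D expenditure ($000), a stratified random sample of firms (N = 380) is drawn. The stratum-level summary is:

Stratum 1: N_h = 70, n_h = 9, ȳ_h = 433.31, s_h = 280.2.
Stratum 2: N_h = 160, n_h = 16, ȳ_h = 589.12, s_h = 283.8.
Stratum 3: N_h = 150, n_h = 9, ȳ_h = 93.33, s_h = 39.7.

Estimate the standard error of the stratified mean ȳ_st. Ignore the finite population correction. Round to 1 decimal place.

SE(ȳ_st) ≈ 34.9

V̂(ȳ_st) = Σ W_h² s_h²/n_h, with W_h = N_h/N and N = 380:
  stratum 1: (70/380)²·280.2²/9 = 296.021
  stratum 2: (160/380)²·283.8²/16 = 892.437
  stratum 3: (150/380)²·39.7²/9 = 27.2869
V̂(ȳ_st) = 1215.74
SE(ȳ_st) = √1215.74 = 34.8675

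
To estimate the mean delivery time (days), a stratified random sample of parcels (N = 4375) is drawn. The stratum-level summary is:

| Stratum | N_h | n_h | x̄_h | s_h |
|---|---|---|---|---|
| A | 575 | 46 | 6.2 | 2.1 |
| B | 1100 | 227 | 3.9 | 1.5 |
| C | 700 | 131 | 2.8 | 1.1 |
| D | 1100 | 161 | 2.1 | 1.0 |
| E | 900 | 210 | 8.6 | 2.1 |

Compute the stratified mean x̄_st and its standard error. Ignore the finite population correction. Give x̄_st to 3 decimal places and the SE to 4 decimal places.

x̄_st = Σ W_h x̄_h = (575·6.2 + 1100·3.9 + 700·2.8 + 1100·2.1 + 900·8.6)/4375 = 4.54057
V̂(x̄_st) = Σ W_h² s_h²/n_h, with W_h = N_h/N and N = 4375:
  stratum A: (575/4375)²·2.1²/46 = 0.001656
  stratum B: (1100/4375)²·1.5²/227 = 0.000626594
  stratum C: (700/4375)²·1.1²/131 = 0.000236458
  stratum D: (1100/4375)²·1.0²/161 = 0.000392648
  stratum E: (900/4375)²·2.1²/210 = 0.000888686
V̂(x̄_st) = 0.00380039
SE(x̄_st) = √0.00380039 = 0.0616473

x̄_st ≈ 4.541, SE ≈ 0.0616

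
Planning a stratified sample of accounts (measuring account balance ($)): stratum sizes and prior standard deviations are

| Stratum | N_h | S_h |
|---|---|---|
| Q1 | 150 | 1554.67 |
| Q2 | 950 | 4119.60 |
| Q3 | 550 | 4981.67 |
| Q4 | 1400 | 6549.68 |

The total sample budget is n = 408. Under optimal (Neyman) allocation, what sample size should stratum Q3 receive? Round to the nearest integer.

Neyman allocation: n_h = n · N_h S_h / Σ N_i S_i, with n = 408.
  stratum Q1: N_h·S_h = 150·1554.67 = 233200.50
  stratum Q2: N_h·S_h = 950·4119.60 = 3913620.00
  stratum Q3: N_h·S_h = 550·4981.67 = 2739918.50
  stratum Q4: N_h·S_h = 1400·6549.68 = 9169552.00
Σ N_h S_h = 16056291.00
n for stratum Q3 = 408·2739918.50/16056291.00 = 69.623 → 70

70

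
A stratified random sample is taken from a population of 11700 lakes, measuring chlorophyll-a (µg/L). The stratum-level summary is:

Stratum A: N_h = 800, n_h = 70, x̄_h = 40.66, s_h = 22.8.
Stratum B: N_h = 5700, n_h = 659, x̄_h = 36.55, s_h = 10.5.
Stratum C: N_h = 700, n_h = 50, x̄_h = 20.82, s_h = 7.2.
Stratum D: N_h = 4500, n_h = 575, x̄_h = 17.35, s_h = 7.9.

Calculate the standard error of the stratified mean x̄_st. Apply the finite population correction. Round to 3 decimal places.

SE(x̄_st) ≈ 0.290

V̂(x̄_st) = Σ W_h² (1 − n_h/N_h) s_h²/n_h, with W_h = N_h/N and N = 11700:
  stratum A: (800/11700)²·(1 − 70/800)·22.8²/70 = 0.031682
  stratum B: (5700/11700)²·(1 − 659/5700)·10.5²/659 = 0.0351166
  stratum C: (700/11700)²·(1 − 50/700)·7.2²/50 = 0.00344615
  stratum D: (4500/11700)²·(1 − 575/4500)·7.9²/575 = 0.0140045
V̂(x̄_st) = 0.0842493
SE(x̄_st) = √0.0842493 = 0.290257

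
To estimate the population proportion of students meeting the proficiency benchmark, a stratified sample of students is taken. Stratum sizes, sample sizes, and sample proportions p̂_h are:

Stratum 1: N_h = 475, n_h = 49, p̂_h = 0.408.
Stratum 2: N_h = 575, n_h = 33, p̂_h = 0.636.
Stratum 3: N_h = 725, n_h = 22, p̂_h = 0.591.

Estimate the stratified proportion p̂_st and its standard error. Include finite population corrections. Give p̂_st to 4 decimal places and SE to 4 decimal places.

p̂_st ≈ 0.5566, SE ≈ 0.0539

N = 1775; stratum weights W_h = N_h/N.
p̂_st = Σ W_h p̂_h = (475·0.408 + 575·0.636 + 725·0.591)/1775 = 0.55661
V̂(p̂_st) = Σ W_h² (1 − n_h/N_h) p̂_h(1−p̂_h)/(n_h−1):
  stratum 1: (475/1775)²·(1 − 49/475)·0.408·0.592/48 = 0.000323182
  stratum 2: (575/1775)²·(1 − 33/575)·0.636·0.364/32 = 0.000715614
  stratum 3: (725/1775)²·(1 − 22/725)·0.591·0.409/21 = 0.00186204
V̂(p̂_st) = 0.00290083; SE = √V̂ = 0.0538594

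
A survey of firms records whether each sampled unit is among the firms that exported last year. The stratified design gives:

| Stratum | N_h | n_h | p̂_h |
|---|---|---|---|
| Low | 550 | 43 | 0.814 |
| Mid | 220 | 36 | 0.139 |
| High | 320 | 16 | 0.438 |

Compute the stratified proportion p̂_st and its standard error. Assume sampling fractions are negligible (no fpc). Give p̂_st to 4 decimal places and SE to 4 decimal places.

N = 1090; stratum weights W_h = N_h/N.
p̂_st = Σ W_h p̂_h = (550·0.814 + 220·0.139 + 320·0.438)/1090 = 0.56738
V̂(p̂_st) = Σ W_h² p̂_h(1−p̂_h)/(n_h−1):
  stratum Low: (550/1090)²·0.814·0.186/42 = 0.000917826
  stratum Mid: (220/1090)²·0.139·0.861/35 = 0.000139297
  stratum High: (320/1090)²·0.438·0.562/15 = 0.00141438
V̂(p̂_st) = 0.0024715; SE = √V̂ = 0.0497142

p̂_st ≈ 0.5674, SE ≈ 0.0497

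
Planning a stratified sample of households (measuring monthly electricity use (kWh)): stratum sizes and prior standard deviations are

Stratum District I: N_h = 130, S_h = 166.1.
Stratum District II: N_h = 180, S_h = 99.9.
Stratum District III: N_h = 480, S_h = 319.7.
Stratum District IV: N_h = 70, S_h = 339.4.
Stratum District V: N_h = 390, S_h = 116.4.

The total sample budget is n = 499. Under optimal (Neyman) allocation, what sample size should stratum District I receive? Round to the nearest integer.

41

Neyman allocation: n_h = n · N_h S_h / Σ N_i S_i, with n = 499.
  stratum District I: N_h·S_h = 130·166.1 = 21593.00
  stratum District II: N_h·S_h = 180·99.9 = 17982.00
  stratum District III: N_h·S_h = 480·319.7 = 153456.00
  stratum District IV: N_h·S_h = 70·339.4 = 23758.00
  stratum District V: N_h·S_h = 390·116.4 = 45396.00
Σ N_h S_h = 262185.00
n for stratum District I = 499·21593.00/262185.00 = 41.097 → 41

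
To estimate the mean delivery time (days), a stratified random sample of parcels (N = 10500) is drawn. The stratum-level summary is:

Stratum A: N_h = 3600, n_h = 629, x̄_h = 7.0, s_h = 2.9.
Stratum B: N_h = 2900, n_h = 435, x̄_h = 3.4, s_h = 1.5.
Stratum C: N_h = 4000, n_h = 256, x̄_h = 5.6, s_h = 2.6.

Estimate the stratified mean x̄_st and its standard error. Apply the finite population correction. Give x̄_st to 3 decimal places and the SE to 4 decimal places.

x̄_st ≈ 5.472, SE ≈ 0.0722

x̄_st = Σ W_h x̄_h = (3600·7.0 + 2900·3.4 + 4000·5.6)/10500 = 5.47238
V̂(x̄_st) = Σ W_h² (1 − n_h/N_h) s_h²/n_h, with W_h = N_h/N and N = 10500:
  stratum A: (3600/10500)²·(1 − 629/3600)·2.9²/629 = 0.0012971
  stratum B: (2900/10500)²·(1 − 435/2900)·1.5²/435 = 0.000335374
  stratum C: (4000/10500)²·(1 − 256/4000)·2.6²/256 = 0.00358694
V̂(x̄_st) = 0.00521941
SE(x̄_st) = √0.00521941 = 0.0722455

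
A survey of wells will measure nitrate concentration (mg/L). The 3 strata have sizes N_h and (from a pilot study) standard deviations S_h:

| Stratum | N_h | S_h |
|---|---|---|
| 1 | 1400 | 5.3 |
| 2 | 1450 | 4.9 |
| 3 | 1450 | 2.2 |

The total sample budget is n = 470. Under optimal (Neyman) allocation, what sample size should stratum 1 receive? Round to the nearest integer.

197

Neyman allocation: n_h = n · N_h S_h / Σ N_i S_i, with n = 470.
  stratum 1: N_h·S_h = 1400·5.3 = 7420.00
  stratum 2: N_h·S_h = 1450·4.9 = 7105.00
  stratum 3: N_h·S_h = 1450·2.2 = 3190.00
Σ N_h S_h = 17715.00
n for stratum 1 = 470·7420.00/17715.00 = 196.861 → 197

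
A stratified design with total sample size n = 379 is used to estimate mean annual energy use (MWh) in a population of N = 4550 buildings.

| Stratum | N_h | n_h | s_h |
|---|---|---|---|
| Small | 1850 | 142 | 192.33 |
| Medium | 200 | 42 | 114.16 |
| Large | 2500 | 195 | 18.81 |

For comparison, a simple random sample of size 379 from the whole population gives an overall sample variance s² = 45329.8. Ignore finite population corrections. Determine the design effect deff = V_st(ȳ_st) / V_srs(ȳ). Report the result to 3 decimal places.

deff ≈ 0.370

V̂(ȳ_st) = Σ W_h² s_h²/n_h, with W_h = N_h/N and N = 4550:
  stratum Small: (1850/4550)²·192.33²/142 = 43.0652
  stratum Medium: (200/4550)²·114.16²/42 = 0.599537
  stratum Large: (2500/4550)²·18.81²/195 = 0.547772
V_st = 44.2125
V_srs = s²/n = 45329.8/379 = 119.604
deff = V_st / V_srs = 44.2125/119.604 = 0.3697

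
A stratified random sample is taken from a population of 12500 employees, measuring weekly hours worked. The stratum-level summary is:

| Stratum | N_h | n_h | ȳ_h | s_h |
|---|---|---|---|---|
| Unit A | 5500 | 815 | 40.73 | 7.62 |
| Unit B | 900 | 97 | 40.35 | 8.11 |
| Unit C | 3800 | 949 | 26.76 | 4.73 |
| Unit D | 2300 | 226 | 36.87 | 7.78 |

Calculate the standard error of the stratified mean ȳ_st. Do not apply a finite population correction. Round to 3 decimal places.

V̂(ȳ_st) = Σ W_h² s_h²/n_h, with W_h = N_h/N and N = 12500:
  stratum Unit A: (5500/12500)²·7.62²/815 = 0.013793
  stratum Unit B: (900/12500)²·8.11²/97 = 0.00351508
  stratum Unit C: (3800/12500)²·4.73²/949 = 0.00217873
  stratum Unit D: (2300/12500)²·7.78²/226 = 0.00906748
V̂(ȳ_st) = 0.0285542
SE(ȳ_st) = √0.0285542 = 0.16898

SE(ȳ_st) ≈ 0.169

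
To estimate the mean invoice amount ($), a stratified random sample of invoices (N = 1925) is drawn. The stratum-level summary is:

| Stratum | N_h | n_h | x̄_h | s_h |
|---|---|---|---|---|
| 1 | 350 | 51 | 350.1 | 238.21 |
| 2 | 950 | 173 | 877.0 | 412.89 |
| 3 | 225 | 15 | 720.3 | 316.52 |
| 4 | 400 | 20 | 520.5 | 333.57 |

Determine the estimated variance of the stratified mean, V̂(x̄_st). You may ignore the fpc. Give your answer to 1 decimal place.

V̂(x̄_st) ≈ 608.2

V̂(x̄_st) = Σ W_h² s_h²/n_h, with W_h = N_h/N and N = 1925:
  stratum 1: (350/1925)²·238.21²/51 = 36.7811
  stratum 2: (950/1925)²·412.89²/173 = 239.998
  stratum 3: (225/1925)²·316.52²/15 = 91.2462
  stratum 4: (400/1925)²·333.57²/20 = 240.216
V̂(x̄_st) = 608.242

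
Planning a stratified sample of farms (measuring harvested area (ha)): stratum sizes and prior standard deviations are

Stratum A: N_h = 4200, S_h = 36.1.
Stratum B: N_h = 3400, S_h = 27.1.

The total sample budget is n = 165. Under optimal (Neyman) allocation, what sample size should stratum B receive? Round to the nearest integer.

Neyman allocation: n_h = n · N_h S_h / Σ N_i S_i, with n = 165.
  stratum A: N_h·S_h = 4200·36.1 = 151620.00
  stratum B: N_h·S_h = 3400·27.1 = 92140.00
Σ N_h S_h = 243760.00
n for stratum B = 165·92140.00/243760.00 = 62.369 → 62

62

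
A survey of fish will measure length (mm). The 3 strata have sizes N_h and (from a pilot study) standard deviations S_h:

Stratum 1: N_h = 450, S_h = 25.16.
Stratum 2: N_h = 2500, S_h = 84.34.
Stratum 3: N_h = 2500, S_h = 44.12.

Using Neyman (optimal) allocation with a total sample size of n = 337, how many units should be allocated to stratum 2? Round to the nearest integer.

Neyman allocation: n_h = n · N_h S_h / Σ N_i S_i, with n = 337.
  stratum 1: N_h·S_h = 450·25.16 = 11322.00
  stratum 2: N_h·S_h = 2500·84.34 = 210850.00
  stratum 3: N_h·S_h = 2500·44.12 = 110300.00
Σ N_h S_h = 332472.00
n for stratum 2 = 337·210850.00/332472.00 = 213.722 → 214

214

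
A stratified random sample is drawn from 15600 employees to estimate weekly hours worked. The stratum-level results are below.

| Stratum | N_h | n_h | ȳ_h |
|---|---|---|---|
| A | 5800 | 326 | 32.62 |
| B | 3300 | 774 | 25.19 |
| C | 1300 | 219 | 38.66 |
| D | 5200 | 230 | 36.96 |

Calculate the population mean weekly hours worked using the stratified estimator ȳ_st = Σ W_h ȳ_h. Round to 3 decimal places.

N = Σ N_h = 15600. Stratum weights W_h = N_h/N.
ȳ_st = (5800·32.62 + 3300·25.19 + 1300·38.66 + 5200·36.96) / 15600 = 32.99827

ȳ_st ≈ 32.998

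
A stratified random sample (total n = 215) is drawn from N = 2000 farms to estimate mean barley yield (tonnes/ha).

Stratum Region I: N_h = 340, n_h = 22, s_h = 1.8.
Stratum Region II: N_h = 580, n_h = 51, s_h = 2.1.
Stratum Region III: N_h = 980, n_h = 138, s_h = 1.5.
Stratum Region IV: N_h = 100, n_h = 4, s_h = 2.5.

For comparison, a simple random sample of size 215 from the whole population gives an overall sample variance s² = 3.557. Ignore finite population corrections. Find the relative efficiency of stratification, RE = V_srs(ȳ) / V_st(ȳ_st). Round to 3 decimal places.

RE ≈ 0.855

V̂(ȳ_st) = Σ W_h² s_h²/n_h, with W_h = N_h/N and N = 2000:
  stratum Region I: (340/2000)²·1.8²/22 = 0.00425618
  stratum Region II: (580/2000)²·2.1²/51 = 0.00727218
  stratum Region III: (980/2000)²·1.5²/138 = 0.00391467
  stratum Region IV: (100/2000)²·2.5²/4 = 0.00390625
V_st = 0.0193493
V_srs = s²/n = 3.557/215 = 0.0165442
Relative efficiency = V_srs / V_st = 0.0165442/0.0193493 = 0.8550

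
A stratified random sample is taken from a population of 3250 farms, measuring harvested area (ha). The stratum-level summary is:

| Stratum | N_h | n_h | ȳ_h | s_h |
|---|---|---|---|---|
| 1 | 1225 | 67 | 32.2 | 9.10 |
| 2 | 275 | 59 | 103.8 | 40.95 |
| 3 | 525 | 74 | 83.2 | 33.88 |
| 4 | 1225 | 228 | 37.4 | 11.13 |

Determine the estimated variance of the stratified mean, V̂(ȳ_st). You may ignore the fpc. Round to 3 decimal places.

V̂(ȳ_st) = Σ W_h² s_h²/n_h, with W_h = N_h/N and N = 3250:
  stratum 1: (1225/3250)²·9.10²/67 = 0.175596
  stratum 2: (275/3250)²·40.95²/59 = 0.203495
  stratum 3: (525/3250)²·33.88²/74 = 0.404769
  stratum 4: (1225/3250)²·11.13²/228 = 0.07719
V̂(ȳ_st) = 0.86105

V̂(ȳ_st) ≈ 0.861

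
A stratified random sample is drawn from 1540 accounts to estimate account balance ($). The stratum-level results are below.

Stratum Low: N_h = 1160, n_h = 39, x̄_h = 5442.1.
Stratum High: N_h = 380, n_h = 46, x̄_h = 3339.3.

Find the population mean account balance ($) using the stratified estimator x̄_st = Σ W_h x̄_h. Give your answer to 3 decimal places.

x̄_st ≈ 4923.227

N = Σ N_h = 1540. Stratum weights W_h = N_h/N.
x̄_st = (1160·5442.1 + 380·3339.3) / 1540 = 4923.22727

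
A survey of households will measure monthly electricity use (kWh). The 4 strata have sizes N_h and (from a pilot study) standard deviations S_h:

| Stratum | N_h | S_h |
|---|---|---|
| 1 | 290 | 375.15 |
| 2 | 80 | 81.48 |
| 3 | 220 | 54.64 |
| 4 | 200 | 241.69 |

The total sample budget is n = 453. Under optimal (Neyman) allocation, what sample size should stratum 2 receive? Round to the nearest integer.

17

Neyman allocation: n_h = n · N_h S_h / Σ N_i S_i, with n = 453.
  stratum 1: N_h·S_h = 290·375.15 = 108793.50
  stratum 2: N_h·S_h = 80·81.48 = 6518.40
  stratum 3: N_h·S_h = 220·54.64 = 12020.80
  stratum 4: N_h·S_h = 200·241.69 = 48338.00
Σ N_h S_h = 175670.70
n for stratum 2 = 453·6518.40/175670.70 = 16.809 → 17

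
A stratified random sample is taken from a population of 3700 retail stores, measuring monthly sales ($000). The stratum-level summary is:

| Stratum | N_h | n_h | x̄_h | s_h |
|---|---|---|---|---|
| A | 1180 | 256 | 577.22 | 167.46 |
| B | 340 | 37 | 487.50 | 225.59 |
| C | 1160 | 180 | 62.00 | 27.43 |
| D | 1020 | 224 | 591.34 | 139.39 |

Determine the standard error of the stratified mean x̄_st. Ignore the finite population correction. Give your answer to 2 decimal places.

V̂(x̄_st) = Σ W_h² s_h²/n_h, with W_h = N_h/N and N = 3700:
  stratum A: (1180/3700)²·167.46²/256 = 11.1415
  stratum B: (340/3700)²·225.59²/37 = 11.6143
  stratum C: (1160/3700)²·27.43²/180 = 0.410858
  stratum D: (1020/3700)²·139.39²/224 = 6.59192
V̂(x̄_st) = 29.7585
SE(x̄_st) = √29.7585 = 5.45514

SE(x̄_st) ≈ 5.46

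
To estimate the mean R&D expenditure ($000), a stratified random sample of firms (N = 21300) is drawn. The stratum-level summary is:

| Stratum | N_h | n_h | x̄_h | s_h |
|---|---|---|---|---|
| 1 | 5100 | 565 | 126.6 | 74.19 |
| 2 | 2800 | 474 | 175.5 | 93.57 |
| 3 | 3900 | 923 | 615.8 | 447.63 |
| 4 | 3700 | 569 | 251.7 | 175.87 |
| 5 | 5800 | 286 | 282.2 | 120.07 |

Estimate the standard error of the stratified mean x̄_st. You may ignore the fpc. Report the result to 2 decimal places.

V̂(x̄_st) = Σ W_h² s_h²/n_h, with W_h = N_h/N and N = 21300:
  stratum 1: (5100/21300)²·74.19²/565 = 0.5585
  stratum 2: (2800/21300)²·93.57²/474 = 0.319192
  stratum 3: (3900/21300)²·447.63²/923 = 7.27791
  stratum 4: (3700/21300)²·175.87²/569 = 1.64027
  stratum 5: (5800/21300)²·120.07²/286 = 3.73766
V̂(x̄_st) = 13.5335
SE(x̄_st) = √13.5335 = 3.67879

SE(x̄_st) ≈ 3.68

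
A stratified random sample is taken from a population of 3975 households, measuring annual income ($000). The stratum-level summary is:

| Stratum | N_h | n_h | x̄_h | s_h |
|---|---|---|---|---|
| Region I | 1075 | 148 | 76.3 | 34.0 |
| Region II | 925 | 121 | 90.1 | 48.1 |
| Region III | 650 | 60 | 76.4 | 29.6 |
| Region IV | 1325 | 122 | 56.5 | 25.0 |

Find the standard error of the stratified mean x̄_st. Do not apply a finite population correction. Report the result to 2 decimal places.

SE(x̄_st) ≈ 1.60

V̂(x̄_st) = Σ W_h² s_h²/n_h, with W_h = N_h/N and N = 3975:
  stratum Region I: (1075/3975)²·34.0²/148 = 0.571267
  stratum Region II: (925/3975)²·48.1²/121 = 1.03541
  stratum Region III: (650/3975)²·29.6²/60 = 0.390467
  stratum Region IV: (1325/3975)²·25.0²/122 = 0.569217
V̂(x̄_st) = 2.56636
SE(x̄_st) = √2.56636 = 1.60199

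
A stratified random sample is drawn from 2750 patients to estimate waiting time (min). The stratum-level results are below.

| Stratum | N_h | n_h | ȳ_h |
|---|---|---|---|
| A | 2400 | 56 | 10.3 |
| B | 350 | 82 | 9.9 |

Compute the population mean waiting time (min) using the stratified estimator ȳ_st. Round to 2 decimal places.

ȳ_st ≈ 10.25

N = Σ N_h = 2750. Stratum weights W_h = N_h/N.
ȳ_st = (2400·10.3 + 350·9.9) / 2750 = 10.2491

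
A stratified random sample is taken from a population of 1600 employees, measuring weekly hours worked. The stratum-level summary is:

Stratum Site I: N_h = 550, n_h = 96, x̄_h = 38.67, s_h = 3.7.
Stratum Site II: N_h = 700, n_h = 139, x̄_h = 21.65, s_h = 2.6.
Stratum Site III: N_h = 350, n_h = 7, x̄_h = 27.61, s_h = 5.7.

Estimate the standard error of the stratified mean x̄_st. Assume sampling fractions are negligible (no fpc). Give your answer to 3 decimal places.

SE(x̄_st) ≈ 0.498

V̂(x̄_st) = Σ W_h² s_h²/n_h, with W_h = N_h/N and N = 1600:
  stratum Site I: (550/1600)²·3.7²/96 = 0.0168507
  stratum Site II: (700/1600)²·2.6²/139 = 0.00930868
  stratum Site III: (350/1600)²·5.7²/7 = 0.2221
V̂(x̄_st) = 0.248259
SE(x̄_st) = √0.248259 = 0.498256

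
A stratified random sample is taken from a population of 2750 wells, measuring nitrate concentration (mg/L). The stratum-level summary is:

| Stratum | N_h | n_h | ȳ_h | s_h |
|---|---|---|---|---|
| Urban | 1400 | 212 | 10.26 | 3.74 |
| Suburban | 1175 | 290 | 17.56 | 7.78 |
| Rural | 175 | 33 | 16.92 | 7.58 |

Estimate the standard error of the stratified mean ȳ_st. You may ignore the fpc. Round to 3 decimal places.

SE(ȳ_st) ≈ 0.250

V̂(ȳ_st) = Σ W_h² s_h²/n_h, with W_h = N_h/N and N = 2750:
  stratum Urban: (1400/2750)²·3.74²/212 = 0.0171001
  stratum Suburban: (1175/2750)²·7.78²/290 = 0.0381041
  stratum Rural: (175/2750)²·7.58²/33 = 0.00705075
V̂(ȳ_st) = 0.0622549
SE(ȳ_st) = √0.0622549 = 0.249509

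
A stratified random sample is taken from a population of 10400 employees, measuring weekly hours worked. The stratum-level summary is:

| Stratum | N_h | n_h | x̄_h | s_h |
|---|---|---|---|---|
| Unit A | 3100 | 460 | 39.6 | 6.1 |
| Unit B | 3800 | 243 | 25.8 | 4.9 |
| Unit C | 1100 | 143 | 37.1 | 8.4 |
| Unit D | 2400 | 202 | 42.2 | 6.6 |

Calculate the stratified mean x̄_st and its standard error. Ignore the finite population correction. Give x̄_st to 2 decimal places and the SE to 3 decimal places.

x̄_st ≈ 34.89, SE ≈ 0.193

x̄_st = Σ W_h x̄_h = (3100·39.6 + 3800·25.8 + 1100·37.1 + 2400·42.2)/10400 = 34.89327
V̂(x̄_st) = Σ W_h² s_h²/n_h, with W_h = N_h/N and N = 10400:
  stratum Unit A: (3100/10400)²·6.1²/460 = 0.00718718
  stratum Unit B: (3800/10400)²·4.9²/243 = 0.0131913
  stratum Unit C: (1100/10400)²·8.4²/143 = 0.00552003
  stratum Unit D: (2400/10400)²·6.6²/202 = 0.011484
V̂(x̄_st) = 0.0373824
SE(x̄_st) = √0.0373824 = 0.193345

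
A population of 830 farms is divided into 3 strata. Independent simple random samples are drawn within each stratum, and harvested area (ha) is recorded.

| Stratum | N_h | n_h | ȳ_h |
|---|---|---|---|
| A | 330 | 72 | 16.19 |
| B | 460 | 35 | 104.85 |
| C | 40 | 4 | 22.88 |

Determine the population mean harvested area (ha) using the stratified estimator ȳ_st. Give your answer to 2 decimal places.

ȳ_st ≈ 65.65

N = Σ N_h = 830. Stratum weights W_h = N_h/N.
ȳ_st = (330·16.19 + 460·104.85 + 40·22.88) / 830 = 65.6493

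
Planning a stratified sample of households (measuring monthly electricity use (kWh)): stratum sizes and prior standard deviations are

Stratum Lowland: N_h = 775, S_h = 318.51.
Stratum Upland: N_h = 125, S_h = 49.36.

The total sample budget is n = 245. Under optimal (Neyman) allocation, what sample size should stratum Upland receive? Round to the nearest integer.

6

Neyman allocation: n_h = n · N_h S_h / Σ N_i S_i, with n = 245.
  stratum Lowland: N_h·S_h = 775·318.51 = 246845.25
  stratum Upland: N_h·S_h = 125·49.36 = 6170.00
Σ N_h S_h = 253015.25
n for stratum Upland = 245·6170.00/253015.25 = 5.975 → 6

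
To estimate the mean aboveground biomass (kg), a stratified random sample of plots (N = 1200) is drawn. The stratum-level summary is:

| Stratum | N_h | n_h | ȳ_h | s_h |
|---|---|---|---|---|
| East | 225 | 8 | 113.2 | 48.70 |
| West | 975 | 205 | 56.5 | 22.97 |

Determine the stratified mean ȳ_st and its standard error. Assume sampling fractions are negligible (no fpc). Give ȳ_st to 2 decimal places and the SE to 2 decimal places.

ȳ_st ≈ 67.13, SE ≈ 3.48

ȳ_st = Σ W_h ȳ_h = (225·113.2 + 975·56.5)/1200 = 67.13125
V̂(ȳ_st) = Σ W_h² s_h²/n_h, with W_h = N_h/N and N = 1200:
  stratum East: (225/1200)²·48.70²/8 = 10.4225
  stratum West: (975/1200)²·22.97²/205 = 1.69908
V̂(ȳ_st) = 12.1215
SE(ȳ_st) = √12.1215 = 3.4816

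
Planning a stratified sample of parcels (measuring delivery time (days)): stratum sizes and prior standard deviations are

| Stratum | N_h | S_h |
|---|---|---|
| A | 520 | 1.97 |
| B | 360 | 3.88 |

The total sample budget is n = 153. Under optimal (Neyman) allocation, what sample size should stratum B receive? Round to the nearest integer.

Neyman allocation: n_h = n · N_h S_h / Σ N_i S_i, with n = 153.
  stratum A: N_h·S_h = 520·1.97 = 1024.40
  stratum B: N_h·S_h = 360·3.88 = 1396.80
Σ N_h S_h = 2421.20
n for stratum B = 153·1396.80/2421.20 = 88.266 → 88

88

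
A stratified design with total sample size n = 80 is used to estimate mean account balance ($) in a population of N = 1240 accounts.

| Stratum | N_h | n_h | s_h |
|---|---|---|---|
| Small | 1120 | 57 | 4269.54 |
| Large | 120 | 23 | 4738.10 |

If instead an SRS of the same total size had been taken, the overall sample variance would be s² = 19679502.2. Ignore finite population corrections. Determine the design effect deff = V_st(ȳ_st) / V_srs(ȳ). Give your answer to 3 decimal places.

deff ≈ 1.098

V̂(ȳ_st) = Σ W_h² s_h²/n_h, with W_h = N_h/N and N = 1240:
  stratum Small: (1120/1240)²·4269.54²/57 = 260904
  stratum Large: (120/1240)²·4738.10²/23 = 9141.13
V_st = 270045
V_srs = s²/n = 19679502.2/80 = 245994
deff = V_st / V_srs = 270045/245994 = 1.0978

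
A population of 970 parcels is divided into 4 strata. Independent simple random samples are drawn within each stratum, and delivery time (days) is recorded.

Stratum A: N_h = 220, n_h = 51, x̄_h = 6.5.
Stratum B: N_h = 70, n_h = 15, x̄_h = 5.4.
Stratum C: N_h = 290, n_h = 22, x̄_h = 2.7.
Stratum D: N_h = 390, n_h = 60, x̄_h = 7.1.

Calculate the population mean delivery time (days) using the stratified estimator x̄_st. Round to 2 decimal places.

N = Σ N_h = 970. Stratum weights W_h = N_h/N.
x̄_st = (220·6.5 + 70·5.4 + 290·2.7 + 390·7.1) / 970 = 5.5258

x̄_st ≈ 5.53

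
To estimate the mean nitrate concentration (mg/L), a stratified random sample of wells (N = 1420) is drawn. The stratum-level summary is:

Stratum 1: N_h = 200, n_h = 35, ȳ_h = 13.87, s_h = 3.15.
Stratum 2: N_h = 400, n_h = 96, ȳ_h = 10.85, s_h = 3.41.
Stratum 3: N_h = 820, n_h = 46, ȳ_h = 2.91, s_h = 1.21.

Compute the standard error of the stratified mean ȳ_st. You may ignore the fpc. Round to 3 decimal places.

V̂(ȳ_st) = Σ W_h² s_h²/n_h, with W_h = N_h/N and N = 1420:
  stratum 1: (200/1420)²·3.15²/35 = 0.00562388
  stratum 2: (400/1420)²·3.41²/96 = 0.00961127
  stratum 3: (820/1420)²·1.21²/46 = 0.0106136
V̂(ȳ_st) = 0.0258488
SE(ȳ_st) = √0.0258488 = 0.160776

SE(ȳ_st) ≈ 0.161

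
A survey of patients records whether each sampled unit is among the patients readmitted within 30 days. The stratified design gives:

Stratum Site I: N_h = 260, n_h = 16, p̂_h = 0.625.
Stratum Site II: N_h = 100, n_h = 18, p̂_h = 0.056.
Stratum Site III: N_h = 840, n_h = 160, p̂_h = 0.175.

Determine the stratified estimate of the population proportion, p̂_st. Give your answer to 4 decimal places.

p̂_st ≈ 0.2626

N = 1200; stratum weights W_h = N_h/N.
p̂_st = Σ W_h p̂_h = (260·0.625 + 100·0.056 + 840·0.175)/1200 = 0.26258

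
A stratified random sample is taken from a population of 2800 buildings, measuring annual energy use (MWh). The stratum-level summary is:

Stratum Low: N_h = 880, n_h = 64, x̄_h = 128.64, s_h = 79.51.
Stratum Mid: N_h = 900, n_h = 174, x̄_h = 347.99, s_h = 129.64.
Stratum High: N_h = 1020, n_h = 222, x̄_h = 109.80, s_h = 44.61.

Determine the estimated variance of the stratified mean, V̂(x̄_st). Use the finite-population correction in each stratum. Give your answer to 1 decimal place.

V̂(x̄_st) ≈ 18.0

V̂(x̄_st) = Σ W_h² (1 − n_h/N_h) s_h²/n_h, with W_h = N_h/N and N = 2800:
  stratum Low: (880/2800)²·(1 − 64/880)·79.51²/64 = 9.04733
  stratum Mid: (900/2800)²·(1 − 174/900)·129.64²/174 = 8.04993
  stratum High: (1020/2800)²·(1 − 222/1020)·44.61²/222 = 0.930676
V̂(x̄_st) = 18.0279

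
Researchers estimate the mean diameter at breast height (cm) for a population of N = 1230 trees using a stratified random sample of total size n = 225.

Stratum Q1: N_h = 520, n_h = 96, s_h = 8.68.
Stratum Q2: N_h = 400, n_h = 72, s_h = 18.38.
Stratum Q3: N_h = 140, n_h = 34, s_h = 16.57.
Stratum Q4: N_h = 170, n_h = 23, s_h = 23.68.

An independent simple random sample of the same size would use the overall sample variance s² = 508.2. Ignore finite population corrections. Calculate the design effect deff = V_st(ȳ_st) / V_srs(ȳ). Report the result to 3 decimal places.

deff ≈ 0.534

V̂(ȳ_st) = Σ W_h² s_h²/n_h, with W_h = N_h/N and N = 1230:
  stratum Q1: (520/1230)²·8.68²/96 = 0.14027
  stratum Q2: (400/1230)²·18.38²/72 = 0.496213
  stratum Q3: (140/1230)²·16.57²/34 = 0.104619
  stratum Q4: (170/1230)²·23.68²/23 = 0.465718
V_st = 1.20682
V_srs = s²/n = 508.2/225 = 2.25867
deff = V_st / V_srs = 1.20682/2.25867 = 0.5343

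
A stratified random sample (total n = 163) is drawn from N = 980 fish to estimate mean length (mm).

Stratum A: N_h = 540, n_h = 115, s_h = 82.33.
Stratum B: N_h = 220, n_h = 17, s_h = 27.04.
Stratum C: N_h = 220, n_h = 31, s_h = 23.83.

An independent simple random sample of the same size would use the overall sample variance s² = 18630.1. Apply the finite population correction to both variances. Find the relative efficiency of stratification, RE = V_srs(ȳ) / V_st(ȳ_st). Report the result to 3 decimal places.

RE ≈ 5.646

V̂(ȳ_st) = Σ W_h² (1 − n_h/N_h) s_h²/n_h, with W_h = N_h/N and N = 980:
  stratum A: (540/980)²·(1 − 115/540)·82.33²/115 = 14.0847
  stratum B: (220/980)²·(1 − 17/220)·27.04²/17 = 2
  stratum C: (220/980)²·(1 − 31/220)·23.83²/31 = 0.793083
V_st = 16.8778
V_srs = (1 − 163/980)·18630.1/163 = 95.2848
Relative efficiency = V_srs / V_st = 95.2848/16.8778 = 5.6456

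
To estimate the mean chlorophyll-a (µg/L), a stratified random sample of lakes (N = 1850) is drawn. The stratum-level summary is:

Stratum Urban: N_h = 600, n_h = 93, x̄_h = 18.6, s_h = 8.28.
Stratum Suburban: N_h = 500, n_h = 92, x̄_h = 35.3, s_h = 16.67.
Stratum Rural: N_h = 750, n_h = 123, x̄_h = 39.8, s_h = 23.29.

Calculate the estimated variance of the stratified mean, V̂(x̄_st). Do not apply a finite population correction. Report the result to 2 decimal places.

V̂(x̄_st) ≈ 1.02

V̂(x̄_st) = Σ W_h² s_h²/n_h, with W_h = N_h/N and N = 1850:
  stratum Urban: (600/1850)²·8.28²/93 = 0.077542
  stratum Suburban: (500/1850)²·16.67²/92 = 0.220638
  stratum Rural: (750/1850)²·23.29²/123 = 0.724791
V̂(x̄_st) = 1.02297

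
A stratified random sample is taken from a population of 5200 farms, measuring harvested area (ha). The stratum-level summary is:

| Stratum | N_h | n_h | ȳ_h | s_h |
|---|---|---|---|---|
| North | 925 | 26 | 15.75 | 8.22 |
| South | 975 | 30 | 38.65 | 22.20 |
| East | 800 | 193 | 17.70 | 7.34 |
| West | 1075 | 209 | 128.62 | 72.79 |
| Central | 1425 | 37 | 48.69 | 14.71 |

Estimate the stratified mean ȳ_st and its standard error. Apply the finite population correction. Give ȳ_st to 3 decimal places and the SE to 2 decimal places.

ȳ_st = Σ W_h ȳ_h = (925·15.75 + 975·38.65 + 800·17.70 + 1075·128.62 + 1425·48.69)/5200 = 52.70428
V̂(ȳ_st) = Σ W_h² (1 − n_h/N_h) s_h²/n_h, with W_h = N_h/N and N = 5200:
  stratum North: (925/5200)²·(1 − 26/925)·8.22²/26 = 0.0799218
  stratum South: (975/5200)²·(1 − 30/975)·22.20²/30 = 0.559776
  stratum East: (800/5200)²·(1 − 193/800)·7.34²/193 = 0.00501311
  stratum West: (1075/5200)²·(1 − 209/1075)·72.79²/209 = 0.872804
  stratum Central: (1425/5200)²·(1 − 37/1425)·14.71²/37 = 0.427781
V̂(ȳ_st) = 1.9453
SE(ȳ_st) = √1.9453 = 1.39474

ȳ_st ≈ 52.704, SE ≈ 1.39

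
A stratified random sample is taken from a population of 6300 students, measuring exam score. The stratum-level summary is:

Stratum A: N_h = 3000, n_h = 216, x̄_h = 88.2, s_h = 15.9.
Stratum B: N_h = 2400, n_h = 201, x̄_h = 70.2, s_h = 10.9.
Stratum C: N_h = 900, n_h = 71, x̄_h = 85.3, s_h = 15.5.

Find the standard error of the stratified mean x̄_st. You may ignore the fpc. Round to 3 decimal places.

SE(x̄_st) ≈ 0.648

V̂(x̄_st) = Σ W_h² s_h²/n_h, with W_h = N_h/N and N = 6300:
  stratum A: (3000/6300)²·15.9²/216 = 0.265401
  stratum B: (2400/6300)²·10.9²/201 = 0.0857824
  stratum C: (900/6300)²·15.5²/71 = 0.0690572
V̂(x̄_st) = 0.42024
SE(x̄_st) = √0.42024 = 0.648259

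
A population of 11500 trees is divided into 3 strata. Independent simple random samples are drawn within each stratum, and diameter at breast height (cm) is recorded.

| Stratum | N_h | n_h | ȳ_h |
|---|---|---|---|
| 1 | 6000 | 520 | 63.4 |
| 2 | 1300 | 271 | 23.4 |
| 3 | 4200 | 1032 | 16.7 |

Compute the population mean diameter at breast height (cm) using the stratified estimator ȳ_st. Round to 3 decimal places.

ȳ_st ≈ 41.823

N = Σ N_h = 11500. Stratum weights W_h = N_h/N.
ȳ_st = (6000·63.4 + 1300·23.4 + 4200·16.7) / 11500 = 41.82261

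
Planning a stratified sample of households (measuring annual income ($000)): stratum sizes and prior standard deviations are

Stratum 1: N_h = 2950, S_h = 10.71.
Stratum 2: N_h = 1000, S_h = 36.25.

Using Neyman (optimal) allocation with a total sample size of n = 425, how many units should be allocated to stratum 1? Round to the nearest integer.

Neyman allocation: n_h = n · N_h S_h / Σ N_i S_i, with n = 425.
  stratum 1: N_h·S_h = 2950·10.71 = 31594.50
  stratum 2: N_h·S_h = 1000·36.25 = 36250.00
Σ N_h S_h = 67844.50
n for stratum 1 = 425·31594.50/67844.50 = 197.918 → 198

198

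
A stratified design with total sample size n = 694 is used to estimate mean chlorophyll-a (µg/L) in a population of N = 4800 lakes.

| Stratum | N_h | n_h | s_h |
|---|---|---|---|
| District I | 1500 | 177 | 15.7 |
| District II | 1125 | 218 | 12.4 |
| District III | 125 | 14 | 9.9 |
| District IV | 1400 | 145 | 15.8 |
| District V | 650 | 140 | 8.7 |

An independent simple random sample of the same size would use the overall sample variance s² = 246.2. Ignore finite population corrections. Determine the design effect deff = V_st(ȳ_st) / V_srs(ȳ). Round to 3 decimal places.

V̂(ȳ_st) = Σ W_h² s_h²/n_h, with W_h = N_h/N and N = 4800:
  stratum District I: (1500/4800)²·15.7²/177 = 0.135996
  stratum District II: (1125/4800)²·12.4²/218 = 0.0387444
  stratum District III: (125/4800)²·9.9²/14 = 0.00474766
  stratum District IV: (1400/4800)²·15.8²/145 = 0.14646
  stratum District V: (650/4800)²·8.7²/140 = 0.00991413
V_st = 0.335862
V_srs = s²/n = 246.2/694 = 0.354755
deff = V_st / V_srs = 0.335862/0.354755 = 0.9467

deff ≈ 0.947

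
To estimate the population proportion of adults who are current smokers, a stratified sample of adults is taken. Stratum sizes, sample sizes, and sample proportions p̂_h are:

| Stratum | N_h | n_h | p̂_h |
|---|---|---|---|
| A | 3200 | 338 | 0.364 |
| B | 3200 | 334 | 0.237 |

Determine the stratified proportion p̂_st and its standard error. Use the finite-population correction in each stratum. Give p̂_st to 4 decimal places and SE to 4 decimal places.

p̂_st ≈ 0.3005, SE ≈ 0.0166

N = 6400; stratum weights W_h = N_h/N.
p̂_st = Σ W_h p̂_h = (3200·0.364 + 3200·0.237)/6400 = 0.30050
V̂(p̂_st) = Σ W_h² (1 − n_h/N_h) p̂_h(1−p̂_h)/(n_h−1):
  stratum A: (3200/6400)²·(1 − 338/3200)·0.364·0.636/337 = 0.000153599
  stratum B: (3200/6400)²·(1 − 334/3200)·0.237·0.763/333 = 0.000121589
V̂(p̂_st) = 0.000275188; SE = √V̂ = 0.0165888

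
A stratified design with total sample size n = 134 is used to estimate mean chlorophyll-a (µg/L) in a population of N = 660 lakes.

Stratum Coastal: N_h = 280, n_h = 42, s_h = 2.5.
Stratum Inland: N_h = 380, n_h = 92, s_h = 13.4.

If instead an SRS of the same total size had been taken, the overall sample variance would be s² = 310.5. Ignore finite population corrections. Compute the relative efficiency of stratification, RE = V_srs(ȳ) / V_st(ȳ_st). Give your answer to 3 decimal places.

V̂(ȳ_st) = Σ W_h² s_h²/n_h, with W_h = N_h/N and N = 660:
  stratum Coastal: (280/660)²·2.5²/42 = 0.026783
  stratum Inland: (380/660)²·13.4²/92 = 0.646995
V_st = 0.673778
V_srs = s²/n = 310.5/134 = 2.31716
Relative efficiency = V_srs / V_st = 2.31716/0.673778 = 3.4391

RE ≈ 3.439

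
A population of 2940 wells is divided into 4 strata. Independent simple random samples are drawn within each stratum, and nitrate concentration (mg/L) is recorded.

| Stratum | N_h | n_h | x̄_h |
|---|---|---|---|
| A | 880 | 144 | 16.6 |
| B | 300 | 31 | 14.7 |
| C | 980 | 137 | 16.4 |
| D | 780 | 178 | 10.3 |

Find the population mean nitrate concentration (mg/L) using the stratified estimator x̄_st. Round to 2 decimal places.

N = Σ N_h = 2940. Stratum weights W_h = N_h/N.
x̄_st = (880·16.6 + 300·14.7 + 980·16.4 + 780·10.3) / 2940 = 14.6680

x̄_st ≈ 14.67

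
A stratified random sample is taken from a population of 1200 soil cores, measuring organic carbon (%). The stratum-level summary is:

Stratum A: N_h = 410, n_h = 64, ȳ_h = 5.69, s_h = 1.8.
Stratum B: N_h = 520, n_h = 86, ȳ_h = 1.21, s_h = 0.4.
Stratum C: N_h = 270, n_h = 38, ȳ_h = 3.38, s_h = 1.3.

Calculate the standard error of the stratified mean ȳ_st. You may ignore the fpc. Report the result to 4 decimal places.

SE(ȳ_st) ≈ 0.0923

V̂(ȳ_st) = Σ W_h² s_h²/n_h, with W_h = N_h/N and N = 1200:
  stratum A: (410/1200)²·1.8²/64 = 0.00590977
  stratum B: (520/1200)²·0.4²/86 = 0.000349354
  stratum C: (270/1200)²·1.3²/38 = 0.00225148
V̂(ȳ_st) = 0.0085106
SE(ȳ_st) = √0.0085106 = 0.0922529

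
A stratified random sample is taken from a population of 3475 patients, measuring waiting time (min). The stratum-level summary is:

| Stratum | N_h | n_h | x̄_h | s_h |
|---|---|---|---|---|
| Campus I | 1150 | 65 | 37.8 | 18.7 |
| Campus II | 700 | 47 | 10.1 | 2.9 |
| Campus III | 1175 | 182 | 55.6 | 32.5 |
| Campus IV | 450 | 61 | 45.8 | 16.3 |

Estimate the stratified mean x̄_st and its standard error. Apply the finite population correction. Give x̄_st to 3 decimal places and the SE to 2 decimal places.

x̄_st ≈ 39.275, SE ≈ 1.09

x̄_st = Σ W_h x̄_h = (1150·37.8 + 700·10.1 + 1175·55.6 + 450·45.8)/3475 = 39.27482
V̂(x̄_st) = Σ W_h² (1 − n_h/N_h) s_h²/n_h, with W_h = N_h/N and N = 3475:
  stratum Campus I: (1150/3475)²·(1 − 65/1150)·18.7²/65 = 0.555889
  stratum Campus II: (700/3475)²·(1 − 47/700)·2.9²/47 = 0.00677329
  stratum Campus III: (1175/3475)²·(1 − 182/1175)·32.5²/182 = 0.560755
  stratum Campus IV: (450/3475)²·(1 − 61/450)·16.3²/61 = 0.063139
V̂(x̄_st) = 1.18656
SE(x̄_st) = √1.18656 = 1.08929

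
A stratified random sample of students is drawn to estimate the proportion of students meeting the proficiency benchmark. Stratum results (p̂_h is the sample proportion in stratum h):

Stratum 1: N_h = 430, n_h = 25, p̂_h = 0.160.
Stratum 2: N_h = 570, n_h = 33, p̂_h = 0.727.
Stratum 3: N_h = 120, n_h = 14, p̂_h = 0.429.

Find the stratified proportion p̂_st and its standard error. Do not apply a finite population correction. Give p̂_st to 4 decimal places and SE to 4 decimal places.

N = 1120; stratum weights W_h = N_h/N.
p̂_st = Σ W_h p̂_h = (430·0.160 + 570·0.727 + 120·0.429)/1120 = 0.47738
V̂(p̂_st) = Σ W_h² p̂_h(1−p̂_h)/(n_h−1):
  stratum 1: (430/1120)²·0.160·0.840/24 = 0.000825446
  stratum 2: (570/1120)²·0.727·0.273/32 = 0.00160643
  stratum 3: (120/1120)²·0.429·0.571/13 = 0.00021631
V̂(p̂_st) = 0.00264818; SE = √V̂ = 0.0514605

p̂_st ≈ 0.4774, SE ≈ 0.0515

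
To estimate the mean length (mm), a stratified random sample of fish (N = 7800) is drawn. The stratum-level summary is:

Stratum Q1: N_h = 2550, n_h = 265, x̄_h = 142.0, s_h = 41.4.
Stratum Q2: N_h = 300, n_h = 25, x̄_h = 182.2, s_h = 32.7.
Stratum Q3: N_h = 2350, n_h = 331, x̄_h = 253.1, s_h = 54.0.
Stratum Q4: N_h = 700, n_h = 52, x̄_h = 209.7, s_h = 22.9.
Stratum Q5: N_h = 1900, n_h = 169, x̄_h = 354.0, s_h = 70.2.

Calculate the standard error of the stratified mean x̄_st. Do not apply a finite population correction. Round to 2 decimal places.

SE(x̄_st) ≈ 1.83

V̂(x̄_st) = Σ W_h² s_h²/n_h, with W_h = N_h/N and N = 7800:
  stratum Q1: (2550/7800)²·41.4²/265 = 0.691267
  stratum Q2: (300/7800)²·32.7²/25 = 0.0632716
  stratum Q3: (2350/7800)²·54.0²/331 = 0.799661
  stratum Q4: (700/7800)²·22.9²/52 = 0.0812222
  stratum Q5: (1900/7800)²·70.2²/169 = 1.73024
V̂(x̄_st) = 3.36566
SE(x̄_st) = √3.36566 = 1.83457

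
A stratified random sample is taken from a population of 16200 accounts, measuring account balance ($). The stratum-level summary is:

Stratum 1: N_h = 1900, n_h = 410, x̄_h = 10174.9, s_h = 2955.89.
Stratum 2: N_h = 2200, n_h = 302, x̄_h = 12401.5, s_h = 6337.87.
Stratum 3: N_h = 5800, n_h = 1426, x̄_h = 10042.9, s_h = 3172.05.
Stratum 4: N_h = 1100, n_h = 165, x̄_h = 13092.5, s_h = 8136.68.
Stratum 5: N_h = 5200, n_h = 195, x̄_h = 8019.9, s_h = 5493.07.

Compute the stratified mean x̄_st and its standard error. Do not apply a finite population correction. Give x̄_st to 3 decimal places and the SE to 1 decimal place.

x̄_st = Σ W_h x̄_h = (1900·10174.9 + 2200·12401.5 + 5800·10042.9 + 1100·13092.5 + 5200·8019.9)/16200 = 9936.39877
V̂(x̄_st) = Σ W_h² s_h²/n_h, with W_h = N_h/N and N = 16200:
  stratum 1: (1900/16200)²·2955.89²/410 = 293.136
  stratum 2: (2200/16200)²·6337.87²/302 = 2452.99
  stratum 3: (5800/16200)²·3172.05²/1426 = 904.454
  stratum 4: (1100/16200)²·8136.68²/165 = 1849.98
  stratum 5: (5200/16200)²·5493.07²/195 = 15943.1
V̂(x̄_st) = 21443.6
SE(x̄_st) = √21443.6 = 146.436

x̄_st ≈ 9936.399, SE ≈ 146.4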